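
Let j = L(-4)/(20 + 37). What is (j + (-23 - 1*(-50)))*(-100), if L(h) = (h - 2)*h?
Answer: -52100/19 ≈ -2742.1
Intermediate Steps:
L(h) = h*(-2 + h) (L(h) = (-2 + h)*h = h*(-2 + h))
j = 8/19 (j = (-4*(-2 - 4))/(20 + 37) = (-4*(-6))/57 = (1/57)*24 = 8/19 ≈ 0.42105)
(j + (-23 - 1*(-50)))*(-100) = (8/19 + (-23 - 1*(-50)))*(-100) = (8/19 + (-23 + 50))*(-100) = (8/19 + 27)*(-100) = (521/19)*(-100) = -52100/19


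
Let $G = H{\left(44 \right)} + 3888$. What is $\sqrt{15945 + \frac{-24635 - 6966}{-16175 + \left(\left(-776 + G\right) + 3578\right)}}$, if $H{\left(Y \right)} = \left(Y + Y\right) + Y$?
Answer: $\frac{\sqrt{1395141984658}}{9353} \approx 126.29$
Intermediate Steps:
$H{\left(Y \right)} = 3 Y$ ($H{\left(Y \right)} = 2 Y + Y = 3 Y$)
$G = 4020$ ($G = 3 \cdot 44 + 3888 = 132 + 3888 = 4020$)
$\sqrt{15945 + \frac{-24635 - 6966}{-16175 + \left(\left(-776 + G\right) + 3578\right)}} = \sqrt{15945 + \frac{-24635 - 6966}{-16175 + \left(\left(-776 + 4020\right) + 3578\right)}} = \sqrt{15945 - \frac{31601}{-16175 + \left(3244 + 3578\right)}} = \sqrt{15945 - \frac{31601}{-16175 + 6822}} = \sqrt{15945 - \frac{31601}{-9353}} = \sqrt{15945 - - \frac{31601}{9353}} = \sqrt{15945 + \frac{31601}{9353}} = \sqrt{\frac{149165186}{9353}} = \frac{\sqrt{1395141984658}}{9353}$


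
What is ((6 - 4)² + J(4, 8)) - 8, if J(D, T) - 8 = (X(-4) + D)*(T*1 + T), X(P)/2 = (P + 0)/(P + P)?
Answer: 84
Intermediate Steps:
X(P) = 1 (X(P) = 2*((P + 0)/(P + P)) = 2*(P/((2*P))) = 2*(P*(1/(2*P))) = 2*(½) = 1)
J(D, T) = 8 + 2*T*(1 + D) (J(D, T) = 8 + (1 + D)*(T*1 + T) = 8 + (1 + D)*(T + T) = 8 + (1 + D)*(2*T) = 8 + 2*T*(1 + D))
((6 - 4)² + J(4, 8)) - 8 = ((6 - 4)² + (8 + 2*8 + 2*4*8)) - 8 = (2² + (8 + 16 + 64)) - 8 = (4 + 88) - 8 = 92 - 8 = 84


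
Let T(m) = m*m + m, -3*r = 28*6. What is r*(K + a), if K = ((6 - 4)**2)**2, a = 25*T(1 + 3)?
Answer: -28896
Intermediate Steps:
r = -56 (r = -28*6/3 = -1/3*168 = -56)
T(m) = m + m**2 (T(m) = m**2 + m = m + m**2)
a = 500 (a = 25*((1 + 3)*(1 + (1 + 3))) = 25*(4*(1 + 4)) = 25*(4*5) = 25*20 = 500)
K = 16 (K = (2**2)**2 = 4**2 = 16)
r*(K + a) = -56*(16 + 500) = -56*516 = -28896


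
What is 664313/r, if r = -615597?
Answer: -664313/615597 ≈ -1.0791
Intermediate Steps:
664313/r = 664313/(-615597) = 664313*(-1/615597) = -664313/615597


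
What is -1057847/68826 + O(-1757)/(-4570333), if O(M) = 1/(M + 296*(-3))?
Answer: -12787816025251069/832005219808410 ≈ -15.370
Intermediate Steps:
O(M) = 1/(-888 + M) (O(M) = 1/(M - 888) = 1/(-888 + M))
-1057847/68826 + O(-1757)/(-4570333) = -1057847/68826 + 1/(-888 - 1757*(-4570333)) = -1057847*1/68826 - 1/4570333/(-2645) = -1057847/68826 - 1/2645*(-1/4570333) = -1057847/68826 + 1/12088530785 = -12787816025251069/832005219808410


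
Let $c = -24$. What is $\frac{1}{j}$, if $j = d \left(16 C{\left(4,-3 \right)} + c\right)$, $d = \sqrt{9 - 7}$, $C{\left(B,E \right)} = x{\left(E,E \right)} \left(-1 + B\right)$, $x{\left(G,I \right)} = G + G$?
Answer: $- \frac{\sqrt{2}}{624} \approx -0.0022664$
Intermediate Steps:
$x{\left(G,I \right)} = 2 G$
$C{\left(B,E \right)} = 2 E \left(-1 + B\right)$
$d = \sqrt{2} \approx 1.4142$
$j = - 312 \sqrt{2}$ ($j = \sqrt{2} \left(16 \cdot 2 \left(-3\right) \left(-1 + 4\right) - 24\right) = \sqrt{2} \left(16 \cdot 2 \left(-3\right) 3 - 24\right) = \sqrt{2} \left(16 \left(-18\right) - 24\right) = \sqrt{2} \left(-288 - 24\right) = \sqrt{2} \left(-312\right) = - 312 \sqrt{2} \approx -441.23$)
$\frac{1}{j} = \frac{1}{\left(-312\right) \sqrt{2}} = - \frac{\sqrt{2}}{624}$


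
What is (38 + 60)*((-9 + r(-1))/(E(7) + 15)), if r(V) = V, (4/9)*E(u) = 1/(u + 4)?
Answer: -43120/669 ≈ -64.454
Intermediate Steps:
E(u) = 9/(4*(4 + u)) (E(u) = 9/(4*(u + 4)) = 9/(4*(4 + u)))
(38 + 60)*((-9 + r(-1))/(E(7) + 15)) = (38 + 60)*((-9 - 1)/(9/(4*(4 + 7)) + 15)) = 98*(-10/((9/4)/11 + 15)) = 98*(-10/((9/4)*(1/11) + 15)) = 98*(-10/(9/44 + 15)) = 98*(-10/669/44) = 98*(-10*44/669) = 98*(-440/669) = -43120/669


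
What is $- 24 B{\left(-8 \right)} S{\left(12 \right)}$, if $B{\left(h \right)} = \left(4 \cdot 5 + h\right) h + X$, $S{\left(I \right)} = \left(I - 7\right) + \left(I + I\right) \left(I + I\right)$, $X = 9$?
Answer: $1213128$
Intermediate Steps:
$S{\left(I \right)} = -7 + I + 4 I^{2}$ ($S{\left(I \right)} = \left(-7 + I\right) + 2 I 2 I = \left(-7 + I\right) + 4 I^{2} = -7 + I + 4 I^{2}$)
$B{\left(h \right)} = 9 + h \left(20 + h\right)$ ($B{\left(h \right)} = \left(4 \cdot 5 + h\right) h + 9 = \left(20 + h\right) h + 9 = h \left(20 + h\right) + 9 = 9 + h \left(20 + h\right)$)
$- 24 B{\left(-8 \right)} S{\left(12 \right)} = - 24 \left(9 + \left(-8\right)^{2} + 20 \left(-8\right)\right) \left(-7 + 12 + 4 \cdot 12^{2}\right) = - 24 \left(9 + 64 - 160\right) \left(-7 + 12 + 4 \cdot 144\right) = \left(-24\right) \left(-87\right) \left(-7 + 12 + 576\right) = 2088 \cdot 581 = 1213128$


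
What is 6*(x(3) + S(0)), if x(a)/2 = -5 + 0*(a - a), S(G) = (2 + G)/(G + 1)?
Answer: -48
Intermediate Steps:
S(G) = (2 + G)/(1 + G)
x(a) = -10 (x(a) = 2*(-5 + 0*(a - a)) = 2*(-5 + 0*0) = 2*(-5 + 0) = 2*(-5) = -10)
6*(x(3) + S(0)) = 6*(-10 + (2 + 0)/(1 + 0)) = 6*(-10 + 2/1) = 6*(-10 + 1*2) = 6*(-10 + 2) = 6*(-8) = -48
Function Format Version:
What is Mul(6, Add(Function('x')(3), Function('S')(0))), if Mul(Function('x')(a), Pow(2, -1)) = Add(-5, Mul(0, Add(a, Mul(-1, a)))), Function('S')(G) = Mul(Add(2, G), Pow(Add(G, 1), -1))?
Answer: -48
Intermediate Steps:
Function('S')(G) = Mul(Pow(Add(1, G), -1), Add(2, G)) (Function('S')(G) = Mul(Add(2, G), Pow(Add(1, G), -1)) = Mul(Pow(Add(1, G), -1), Add(2, G)))
Function('x')(a) = -10 (Function('x')(a) = Mul(2, Add(-5, Mul(0, Add(a, Mul(-1, a))))) = Mul(2, Add(-5, Mul(0, 0))) = Mul(2, Add(-5, 0)) = Mul(2, -5) = -10)
Mul(6, Add(Function('x')(3), Function('S')(0))) = Mul(6, Add(-10, Mul(Pow(Add(1, 0), -1), Add(2, 0)))) = Mul(6, Add(-10, Mul(Pow(1, -1), 2))) = Mul(6, Add(-10, Mul(1, 2))) = Mul(6, Add(-10, 2)) = Mul(6, -8) = -48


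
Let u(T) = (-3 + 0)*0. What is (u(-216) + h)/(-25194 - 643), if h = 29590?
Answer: -29590/25837 ≈ -1.1453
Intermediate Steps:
u(T) = 0 (u(T) = -3*0 = 0)
(u(-216) + h)/(-25194 - 643) = (0 + 29590)/(-25194 - 643) = 29590/(-25837) = 29590*(-1/25837) = -29590/25837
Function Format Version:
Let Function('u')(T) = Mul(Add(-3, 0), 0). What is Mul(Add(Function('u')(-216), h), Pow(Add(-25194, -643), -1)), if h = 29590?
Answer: Rational(-29590, 25837) ≈ -1.1453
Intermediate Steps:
Function('u')(T) = 0 (Function('u')(T) = Mul(-3, 0) = 0)
Mul(Add(Function('u')(-216), h), Pow(Add(-25194, -643), -1)) = Mul(Add(0, 29590), Pow(Add(-25194, -643), -1)) = Mul(29590, Pow(-25837, -1)) = Mul(29590, Rational(-1, 25837)) = Rational(-29590, 25837)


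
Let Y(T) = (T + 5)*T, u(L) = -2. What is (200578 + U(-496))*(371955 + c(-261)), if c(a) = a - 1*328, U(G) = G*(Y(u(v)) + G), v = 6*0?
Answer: 166955012620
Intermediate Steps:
v = 0
Y(T) = T*(5 + T) (Y(T) = (5 + T)*T = T*(5 + T))
U(G) = G*(-6 + G) (U(G) = G*(-2*(5 - 2) + G) = G*(-2*3 + G) = G*(-6 + G))
c(a) = -328 + a (c(a) = a - 328 = -328 + a)
(200578 + U(-496))*(371955 + c(-261)) = (200578 - 496*(-6 - 496))*(371955 + (-328 - 261)) = (200578 - 496*(-502))*(371955 - 589) = (200578 + 248992)*371366 = 449570*371366 = 166955012620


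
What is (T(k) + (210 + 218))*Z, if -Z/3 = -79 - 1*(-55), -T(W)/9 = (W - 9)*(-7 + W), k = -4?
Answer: -61848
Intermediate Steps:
T(W) = -9*(-9 + W)*(-7 + W) (T(W) = -9*(W - 9)*(-7 + W) = -9*(-9 + W)*(-7 + W))
Z = 72 (Z = -3*(-79 - 1*(-55)) = -3*(-79 + 55) = -3*(-24) = 72)
(T(k) + (210 + 218))*Z = ((-567 - 9*(-4)² + 144*(-4)) + (210 + 218))*72 = ((-567 - 9*16 - 576) + 428)*72 = ((-567 - 144 - 576) + 428)*72 = (-1287 + 428)*72 = -859*72 = -61848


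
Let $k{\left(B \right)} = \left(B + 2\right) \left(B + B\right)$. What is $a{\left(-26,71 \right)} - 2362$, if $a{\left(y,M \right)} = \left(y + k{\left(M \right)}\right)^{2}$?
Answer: $106913238$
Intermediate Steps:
$k{\left(B \right)} = 2 B \left(2 + B\right)$ ($k{\left(B \right)} = \left(2 + B\right) 2 B = 2 B \left(2 + B\right)$)
$a{\left(y,M \right)} = \left(y + 2 M \left(2 + M\right)\right)^{2}$
$a{\left(-26,71 \right)} - 2362 = \left(-26 + 2 \cdot 71 \left(2 + 71\right)\right)^{2} - 2362 = \left(-26 + 2 \cdot 71 \cdot 73\right)^{2} - 2362 = \left(-26 + 10366\right)^{2} - 2362 = 10340^{2} - 2362 = 106915600 - 2362 = 106913238$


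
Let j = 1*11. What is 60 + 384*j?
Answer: 4284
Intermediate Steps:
j = 11
60 + 384*j = 60 + 384*11 = 60 + 4224 = 4284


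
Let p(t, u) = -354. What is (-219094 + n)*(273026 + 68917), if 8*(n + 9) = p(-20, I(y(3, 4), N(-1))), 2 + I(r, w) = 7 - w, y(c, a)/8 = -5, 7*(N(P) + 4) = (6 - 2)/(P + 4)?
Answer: -299743472427/4 ≈ -7.4936e+10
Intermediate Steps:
N(P) = -4 + 4/(7*(4 + P)) (N(P) = -4 + ((6 - 2)/(P + 4))/7 = -4 + (4/(4 + P))/7 = -4 + 4/(7*(4 + P)))
y(c, a) = -40 (y(c, a) = 8*(-5) = -40)
I(r, w) = 5 - w (I(r, w) = -2 + (7 - w) = 5 - w)
n = -213/4 (n = -9 + (⅛)*(-354) = -9 - 177/4 = -213/4 ≈ -53.250)
(-219094 + n)*(273026 + 68917) = (-219094 - 213/4)*(273026 + 68917) = -876589/4*341943 = -299743472427/4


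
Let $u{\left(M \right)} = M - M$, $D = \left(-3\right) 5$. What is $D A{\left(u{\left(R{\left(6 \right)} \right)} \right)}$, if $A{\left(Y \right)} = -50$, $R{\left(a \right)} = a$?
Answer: $750$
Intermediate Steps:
$D = -15$
$u{\left(M \right)} = 0$
$D A{\left(u{\left(R{\left(6 \right)} \right)} \right)} = \left(-15\right) \left(-50\right) = 750$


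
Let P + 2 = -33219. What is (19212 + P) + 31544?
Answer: 17535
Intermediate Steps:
P = -33221 (P = -2 - 33219 = -33221)
(19212 + P) + 31544 = (19212 - 33221) + 31544 = -14009 + 31544 = 17535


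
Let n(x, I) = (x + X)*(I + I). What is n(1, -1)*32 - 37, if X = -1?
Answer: -37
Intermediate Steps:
n(x, I) = 2*I*(-1 + x) (n(x, I) = (x - 1)*(I + I) = (-1 + x)*(2*I) = 2*I*(-1 + x))
n(1, -1)*32 - 37 = (2*(-1)*(-1 + 1))*32 - 37 = (2*(-1)*0)*32 - 37 = 0*32 - 37 = 0 - 37 = -37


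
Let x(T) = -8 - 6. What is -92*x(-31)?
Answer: 1288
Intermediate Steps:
x(T) = -14
-92*x(-31) = -92*(-14) = 1288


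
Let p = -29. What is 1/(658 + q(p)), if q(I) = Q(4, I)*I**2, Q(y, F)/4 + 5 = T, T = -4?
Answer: -1/29618 ≈ -3.3763e-5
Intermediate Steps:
Q(y, F) = -36 (Q(y, F) = -20 + 4*(-4) = -20 - 16 = -36)
q(I) = -36*I**2
1/(658 + q(p)) = 1/(658 - 36*(-29)**2) = 1/(658 - 36*841) = 1/(658 - 30276) = 1/(-29618) = -1/29618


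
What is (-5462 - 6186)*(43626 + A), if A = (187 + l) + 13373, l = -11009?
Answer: -537869696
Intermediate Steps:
A = 2551 (A = (187 - 11009) + 13373 = -10822 + 13373 = 2551)
(-5462 - 6186)*(43626 + A) = (-5462 - 6186)*(43626 + 2551) = -11648*46177 = -537869696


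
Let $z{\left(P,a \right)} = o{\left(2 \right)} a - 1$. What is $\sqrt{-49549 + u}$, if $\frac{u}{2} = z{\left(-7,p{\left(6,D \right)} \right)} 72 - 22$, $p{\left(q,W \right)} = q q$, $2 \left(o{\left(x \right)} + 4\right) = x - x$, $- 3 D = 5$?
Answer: $13 i \sqrt{417} \approx 265.47 i$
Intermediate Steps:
$D = - \frac{5}{3}$ ($D = \left(- \frac{1}{3}\right) 5 = - \frac{5}{3} \approx -1.6667$)
$o{\left(x \right)} = -4$ ($o{\left(x \right)} = -4 + \frac{x - x}{2} = -4 + \frac{1}{2} \cdot 0 = -4 + 0 = -4$)
$p{\left(q,W \right)} = q^{2}$
$z{\left(P,a \right)} = -1 - 4 a$ ($z{\left(P,a \right)} = - 4 a - 1 = -1 - 4 a$)
$u = -20924$ ($u = 2 \left(\left(-1 - 4 \cdot 6^{2}\right) 72 - 22\right) = 2 \left(\left(-1 - 144\right) 72 - 22\right) = 2 \left(\left(-145\right) 72 - 22\right) = 2 \left(-10440 - 22\right) = 2 \left(-10462\right) = -20924$)
$\sqrt{-49549 + u} = \sqrt{-49549 - 20924} = \sqrt{-70473} = 13 i \sqrt{417}$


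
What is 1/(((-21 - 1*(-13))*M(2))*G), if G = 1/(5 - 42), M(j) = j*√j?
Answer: 37*√2/32 ≈ 1.6352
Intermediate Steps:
M(j) = j^(3/2)
G = -1/37 (G = 1/(-37) = -1/37 ≈ -0.027027)
1/(((-21 - 1*(-13))*M(2))*G) = 1/(((-21 - 1*(-13))*2^(3/2))*(-1/37)) = 1/(((-21 + 13)*(2*√2))*(-1/37)) = 1/(-16*√2*(-1/37)) = 1/(16*√2/37) = 37*√2/32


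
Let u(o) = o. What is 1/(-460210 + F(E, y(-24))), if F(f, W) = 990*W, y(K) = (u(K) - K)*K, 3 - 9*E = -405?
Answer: -1/460210 ≈ -2.1729e-6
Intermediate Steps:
E = 136/3 (E = 1/3 - 1/9*(-405) = 1/3 + 45 = 136/3 ≈ 45.333)
y(K) = 0 (y(K) = (K - K)*K = 0*K = 0)
1/(-460210 + F(E, y(-24))) = 1/(-460210 + 990*0) = 1/(-460210 + 0) = 1/(-460210) = -1/460210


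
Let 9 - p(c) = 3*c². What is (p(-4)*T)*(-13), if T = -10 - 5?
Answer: -7605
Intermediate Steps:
T = -15
p(c) = 9 - 3*c²
(p(-4)*T)*(-13) = ((9 - 3*(-4)²)*(-15))*(-13) = ((9 - 3*16)*(-15))*(-13) = ((9 - 48)*(-15))*(-13) = -39*(-15)*(-13) = 585*(-13) = -7605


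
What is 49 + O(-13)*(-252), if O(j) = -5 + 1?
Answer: 1057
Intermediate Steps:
O(j) = -4
49 + O(-13)*(-252) = 49 - 4*(-252) = 49 + 1008 = 1057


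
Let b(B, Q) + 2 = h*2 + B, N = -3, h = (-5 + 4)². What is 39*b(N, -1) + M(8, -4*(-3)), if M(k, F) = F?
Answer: -105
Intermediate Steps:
h = 1 (h = (-1)² = 1)
b(B, Q) = B (b(B, Q) = -2 + (1*2 + B) = -2 + (2 + B) = B)
39*b(N, -1) + M(8, -4*(-3)) = 39*(-3) - 4*(-3) = -117 + 12 = -105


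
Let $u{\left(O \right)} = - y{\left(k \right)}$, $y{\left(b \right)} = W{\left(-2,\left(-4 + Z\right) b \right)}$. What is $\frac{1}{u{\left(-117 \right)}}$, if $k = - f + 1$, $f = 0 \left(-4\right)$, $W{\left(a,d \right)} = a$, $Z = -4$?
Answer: $\frac{1}{2} \approx 0.5$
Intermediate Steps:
$f = 0$
$k = 1$ ($k = \left(-1\right) 0 + 1 = 0 + 1 = 1$)
$y{\left(b \right)} = -2$
$u{\left(O \right)} = 2$ ($u{\left(O \right)} = \left(-1\right) \left(-2\right) = 2$)
$\frac{1}{u{\left(-117 \right)}} = \frac{1}{2}$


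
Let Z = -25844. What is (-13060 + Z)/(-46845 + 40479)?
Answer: 6484/1061 ≈ 6.1112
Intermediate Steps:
(-13060 + Z)/(-46845 + 40479) = (-13060 - 25844)/(-46845 + 40479) = -38904/(-6366) = -38904*(-1/6366) = 6484/1061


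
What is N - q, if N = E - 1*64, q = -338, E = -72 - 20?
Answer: 182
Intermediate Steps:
E = -92
N = -156 (N = -92 - 1*64 = -92 - 64 = -156)
N - q = -156 - 1*(-338) = -156 + 338 = 182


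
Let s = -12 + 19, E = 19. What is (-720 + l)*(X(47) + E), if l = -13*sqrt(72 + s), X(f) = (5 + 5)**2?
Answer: -85680 - 1547*sqrt(79) ≈ -99430.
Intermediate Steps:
X(f) = 100 (X(f) = 10**2 = 100)
s = 7
l = -13*sqrt(79) (l = -13*sqrt(72 + 7) = -13*sqrt(79) ≈ -115.55)
(-720 + l)*(X(47) + E) = (-720 - 13*sqrt(79))*(100 + 19) = (-720 - 13*sqrt(79))*119 = -85680 - 1547*sqrt(79)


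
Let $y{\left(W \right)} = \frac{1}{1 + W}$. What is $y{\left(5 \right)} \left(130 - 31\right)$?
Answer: $\frac{33}{2} \approx 16.5$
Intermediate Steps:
$y{\left(5 \right)} \left(130 - 31\right) = \frac{130 - 31}{1 + 5} = \frac{1}{6} \cdot 99 = \frac{33}{2}$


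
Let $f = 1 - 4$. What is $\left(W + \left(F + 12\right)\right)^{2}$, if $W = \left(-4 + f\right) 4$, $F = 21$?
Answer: $25$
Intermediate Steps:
$f = -3$
$W = -28$ ($W = \left(-4 - 3\right) 4 = \left(-7\right) 4 = -28$)
$\left(W + \left(F + 12\right)\right)^{2} = \left(-28 + \left(21 + 12\right)\right)^{2} = \left(-28 + 33\right)^{2} = 5^{2} = 25$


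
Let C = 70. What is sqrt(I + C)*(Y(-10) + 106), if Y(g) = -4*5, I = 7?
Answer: 86*sqrt(77) ≈ 754.65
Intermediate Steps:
Y(g) = -20
sqrt(I + C)*(Y(-10) + 106) = sqrt(7 + 70)*(-20 + 106) = sqrt(77)*86 = 86*sqrt(77)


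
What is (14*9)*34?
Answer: 4284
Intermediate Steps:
(14*9)*34 = 126*34 = 4284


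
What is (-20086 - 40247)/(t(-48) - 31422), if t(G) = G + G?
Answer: 1183/618 ≈ 1.9142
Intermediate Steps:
t(G) = 2*G
(-20086 - 40247)/(t(-48) - 31422) = (-20086 - 40247)/(2*(-48) - 31422) = -60333/(-96 - 31422) = -60333/(-31518) = -60333*(-1/31518) = 1183/618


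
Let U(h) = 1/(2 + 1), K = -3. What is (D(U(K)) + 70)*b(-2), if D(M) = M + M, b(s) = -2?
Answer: -424/3 ≈ -141.33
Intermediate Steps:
U(h) = ⅓ (U(h) = 1/3 = ⅓)
D(M) = 2*M
(D(U(K)) + 70)*b(-2) = (2*(⅓) + 70)*(-2) = (⅔ + 70)*(-2) = (212/3)*(-2) = -424/3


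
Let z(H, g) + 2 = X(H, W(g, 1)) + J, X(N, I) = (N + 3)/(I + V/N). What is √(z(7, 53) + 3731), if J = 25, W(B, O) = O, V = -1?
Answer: √33891/3 ≈ 61.365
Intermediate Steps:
X(N, I) = (3 + N)/(I - 1/N) (X(N, I) = (N + 3)/(I - 1/N) = (3 + N)/(I - 1/N))
z(H, g) = 23 + H*(3 + H)/(-1 + H) (z(H, g) = -2 + (H*(3 + H)/(-1 + 1*H) + 25) = -2 + (H*(3 + H)/(-1 + H) + 25) = -2 + (25 + H*(3 + H)/(-1 + H)) = 23 + H*(3 + H)/(-1 + H))
√(z(7, 53) + 3731) = √((-23 + 7² + 26*7)/(-1 + 7) + 3731) = √((-23 + 49 + 182)/6 + 3731) = √((⅙)*208 + 3731) = √(104/3 + 3731) = √(11297/3) = √33891/3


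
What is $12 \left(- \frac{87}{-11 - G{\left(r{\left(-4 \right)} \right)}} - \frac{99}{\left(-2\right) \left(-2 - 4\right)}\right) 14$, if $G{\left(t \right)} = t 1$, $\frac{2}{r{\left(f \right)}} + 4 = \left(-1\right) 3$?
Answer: $- \frac{546}{25} \approx -21.84$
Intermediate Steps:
$r{\left(f \right)} = - \frac{2}{7}$ ($r{\left(f \right)} = \frac{2}{-4 - 3} = \frac{2}{-7} = 2 \left(- \frac{1}{7}\right) = - \frac{2}{7}$)
$G{\left(t \right)} = t$
$12 \left(- \frac{87}{-11 - G{\left(r{\left(-4 \right)} \right)}} - \frac{99}{\left(-2\right) \left(-2 - 4\right)}\right) 14 = 12 \left(- \frac{87}{-11 - - \frac{2}{7}} - \frac{99}{\left(-2\right) \left(-2 - 4\right)}\right) 14 = 12 \left(- \frac{87}{-11 + \frac{2}{7}} - \frac{99}{\left(-2\right) \left(-6\right)}\right) 14 = 12 \left(- \frac{87}{- \frac{75}{7}} - \frac{99}{12}\right) 14 = 12 \left(\left(-87\right) \left(- \frac{7}{75}\right) - \frac{33}{4}\right) 14 = 12 \left(\frac{203}{25} - \frac{33}{4}\right) 14 = 12 \left(- \frac{13}{100}\right) 14 = \left(- \frac{39}{25}\right) 14 = - \frac{546}{25}$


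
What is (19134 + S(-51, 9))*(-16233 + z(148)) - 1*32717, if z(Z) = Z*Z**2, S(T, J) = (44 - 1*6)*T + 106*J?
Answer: 58543863133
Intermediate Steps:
S(T, J) = 38*T + 106*J (S(T, J) = (44 - 6)*T + 106*J = 38*T + 106*J)
z(Z) = Z**3
(19134 + S(-51, 9))*(-16233 + z(148)) - 1*32717 = (19134 + (38*(-51) + 106*9))*(-16233 + 148**3) - 1*32717 = (19134 + (-1938 + 954))*(-16233 + 3241792) - 32717 = (19134 - 984)*3225559 - 32717 = 18150*3225559 - 32717 = 58543895850 - 32717 = 58543863133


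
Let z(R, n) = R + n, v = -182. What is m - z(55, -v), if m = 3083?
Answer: 2846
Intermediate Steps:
m - z(55, -v) = 3083 - (55 - 1*(-182)) = 3083 - (55 + 182) = 3083 - 1*237 = 3083 - 237 = 2846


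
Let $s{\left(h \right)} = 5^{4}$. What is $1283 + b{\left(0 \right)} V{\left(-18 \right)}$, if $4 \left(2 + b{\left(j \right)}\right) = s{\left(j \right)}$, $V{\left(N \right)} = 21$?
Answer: $\frac{18089}{4} \approx 4522.3$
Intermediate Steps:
$s{\left(h \right)} = 625$
$b{\left(j \right)} = \frac{617}{4}$ ($b{\left(j \right)} = -2 + \frac{1}{4} \cdot 625 = -2 + \frac{625}{4} = \frac{617}{4}$)
$1283 + b{\left(0 \right)} V{\left(-18 \right)} = 1283 + \frac{617}{4} \cdot 21 = 1283 + \frac{12957}{4} = \frac{18089}{4}$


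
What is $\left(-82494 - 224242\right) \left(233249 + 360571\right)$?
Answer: $-182145971520$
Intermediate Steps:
$\left(-82494 - 224242\right) \left(233249 + 360571\right) = \left(-306736\right) 593820 = -182145971520$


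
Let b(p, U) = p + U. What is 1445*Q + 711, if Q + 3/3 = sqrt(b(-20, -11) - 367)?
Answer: -734 + 1445*I*sqrt(398) ≈ -734.0 + 28828.0*I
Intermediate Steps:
b(p, U) = U + p
Q = -1 + I*sqrt(398) (Q = -1 + sqrt((-11 - 20) - 367) = -1 + sqrt(-31 - 367) = -1 + sqrt(-398) = -1 + I*sqrt(398) ≈ -1.0 + 19.95*I)
1445*Q + 711 = 1445*(-1 + I*sqrt(398)) + 711 = (-1445 + 1445*I*sqrt(398)) + 711 = -734 + 1445*I*sqrt(398)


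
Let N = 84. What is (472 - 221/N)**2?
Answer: 1554488329/7056 ≈ 2.2031e+5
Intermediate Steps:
(472 - 221/N)**2 = (472 - 221/84)**2 = (39427/84)**2 = 1554488329/7056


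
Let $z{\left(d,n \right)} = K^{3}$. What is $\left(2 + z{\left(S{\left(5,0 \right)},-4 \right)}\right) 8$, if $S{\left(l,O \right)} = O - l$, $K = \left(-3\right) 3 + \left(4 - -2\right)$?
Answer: $-200$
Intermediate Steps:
$K = -3$ ($K = -9 + \left(4 + 2\right) = -9 + 6 = -3$)
$z{\left(d,n \right)} = -27$ ($z{\left(d,n \right)} = \left(-3\right)^{3} = -27$)
$\left(2 + z{\left(S{\left(5,0 \right)},-4 \right)}\right) 8 = \left(2 - 27\right) 8 = \left(-25\right) 8 = -200$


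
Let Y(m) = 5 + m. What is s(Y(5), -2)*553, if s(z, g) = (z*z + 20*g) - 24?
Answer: 19908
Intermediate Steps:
s(z, g) = -24 + z² + 20*g (s(z, g) = (z² + 20*g) - 24 = -24 + z² + 20*g)
s(Y(5), -2)*553 = (-24 + (5 + 5)² + 20*(-2))*553 = (-24 + 10² - 40)*553 = (-24 + 100 - 40)*553 = 36*553 = 19908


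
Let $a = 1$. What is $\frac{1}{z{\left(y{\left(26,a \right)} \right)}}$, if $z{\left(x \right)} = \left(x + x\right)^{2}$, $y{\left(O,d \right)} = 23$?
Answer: $\frac{1}{2116} \approx 0.00047259$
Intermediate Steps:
$z{\left(x \right)} = 4 x^{2}$ ($z{\left(x \right)} = \left(2 x\right)^{2} = 4 x^{2}$)
$\frac{1}{z{\left(y{\left(26,a \right)} \right)}} = \frac{1}{4 \cdot 23^{2}} = \frac{1}{4 \cdot 529} = \frac{1}{2116}$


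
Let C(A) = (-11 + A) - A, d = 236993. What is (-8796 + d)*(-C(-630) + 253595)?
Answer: 57872128382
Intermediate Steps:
C(A) = -11
(-8796 + d)*(-C(-630) + 253595) = (-8796 + 236993)*(-1*(-11) + 253595) = 228197*(11 + 253595) = 228197*253606 = 57872128382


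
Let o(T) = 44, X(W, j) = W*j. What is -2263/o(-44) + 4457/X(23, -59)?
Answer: -3266999/59708 ≈ -54.716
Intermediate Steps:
-2263/o(-44) + 4457/X(23, -59) = -2263/44 + 4457/((23*(-59))) = -2263*1/44 + 4457/(-1357) = -2263/44 + 4457*(-1/1357) = -2263/44 - 4457/1357 = -3266999/59708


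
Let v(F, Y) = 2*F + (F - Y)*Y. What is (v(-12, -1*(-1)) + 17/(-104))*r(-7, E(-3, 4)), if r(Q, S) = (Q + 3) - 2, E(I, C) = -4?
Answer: 11595/52 ≈ 222.98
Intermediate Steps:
r(Q, S) = 1 + Q (r(Q, S) = (3 + Q) - 2 = 1 + Q)
v(F, Y) = 2*F + Y*(F - Y)
(v(-12, -1*(-1)) + 17/(-104))*r(-7, E(-3, 4)) = ((-(-1*(-1))² + 2*(-12) - (-12)*(-1)) + 17/(-104))*(1 - 7) = ((-1*1² - 24 - 12*1) + 17*(-1/104))*(-6) = ((-1*1 - 24 - 12) - 17/104)*(-6) = ((-1 - 24 - 12) - 17/104)*(-6) = (-37 - 17/104)*(-6) = -3865/104*(-6) = 11595/52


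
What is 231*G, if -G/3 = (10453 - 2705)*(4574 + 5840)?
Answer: -55916556696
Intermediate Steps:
G = -242063016 (G = -3*(10453 - 2705)*(4574 + 5840) = -23244*10414 = -3*80687672 = -242063016)
231*G = 231*(-242063016) = -55916556696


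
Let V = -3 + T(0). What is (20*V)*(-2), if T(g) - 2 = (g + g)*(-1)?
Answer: 40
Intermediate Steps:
T(g) = 2 - 2*g (T(g) = 2 + (g + g)*(-1) = 2 + (2*g)*(-1) = 2 - 2*g)
V = -1 (V = -3 + (2 - 2*0) = -3 + (2 + 0) = -3 + 2 = -1)
(20*V)*(-2) = (20*(-1))*(-2) = -20*(-2) = 40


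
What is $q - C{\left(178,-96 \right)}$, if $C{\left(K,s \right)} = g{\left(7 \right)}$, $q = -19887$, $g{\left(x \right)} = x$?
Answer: $-19894$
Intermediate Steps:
$C{\left(K,s \right)} = 7$
$q - C{\left(178,-96 \right)} = -19887 - 7 = -19894$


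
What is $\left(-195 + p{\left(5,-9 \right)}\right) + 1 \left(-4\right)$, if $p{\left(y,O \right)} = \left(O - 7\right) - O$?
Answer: $-206$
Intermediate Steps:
$p{\left(y,O \right)} = -7$ ($p{\left(y,O \right)} = \left(O - 7\right) - O = \left(-7 + O\right) - O = -7$)
$\left(-195 + p{\left(5,-9 \right)}\right) + 1 \left(-4\right) = \left(-195 - 7\right) + 1 \left(-4\right) = -202 - 4 = -206$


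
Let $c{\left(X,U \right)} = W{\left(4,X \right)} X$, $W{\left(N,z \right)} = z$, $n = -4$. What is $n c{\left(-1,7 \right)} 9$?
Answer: $-36$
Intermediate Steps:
$c{\left(X,U \right)} = X^{2}$ ($c{\left(X,U \right)} = X X = X^{2}$)
$n c{\left(-1,7 \right)} 9 = - 4 \left(-1\right)^{2} \cdot 9 = \left(-4\right) 1 \cdot 9 = \left(-4\right) 9 = -36$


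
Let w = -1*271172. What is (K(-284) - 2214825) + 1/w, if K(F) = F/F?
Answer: -600598253729/271172 ≈ -2.2148e+6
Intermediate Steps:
K(F) = 1
w = -271172
(K(-284) - 2214825) + 1/w = (1 - 2214825) + 1/(-271172) = -2214824 - 1/271172 = -600598253729/271172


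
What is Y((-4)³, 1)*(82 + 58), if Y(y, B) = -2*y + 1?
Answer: 18060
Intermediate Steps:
Y(y, B) = 1 - 2*y
Y((-4)³, 1)*(82 + 58) = (1 - 2*(-4)³)*(82 + 58) = (1 - 2*(-64))*140 = (1 + 128)*140 = 129*140 = 18060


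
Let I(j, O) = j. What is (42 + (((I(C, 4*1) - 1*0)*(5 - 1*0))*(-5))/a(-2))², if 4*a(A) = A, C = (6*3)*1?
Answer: 887364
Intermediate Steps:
C = 18 (C = 18*1 = 18)
a(A) = A/4
(42 + (((I(C, 4*1) - 1*0)*(5 - 1*0))*(-5))/a(-2))² = (42 + (((18 - 1*0)*(5 - 1*0))*(-5))/(((¼)*(-2))))² = (42 + (((18 + 0)*(5 + 0))*(-5))/(-½))² = (42 + ((18*5)*(-5))*(-2))² = (42 + (90*(-5))*(-2))² = (42 - 450*(-2))² = (42 + 900)² = 942² = 887364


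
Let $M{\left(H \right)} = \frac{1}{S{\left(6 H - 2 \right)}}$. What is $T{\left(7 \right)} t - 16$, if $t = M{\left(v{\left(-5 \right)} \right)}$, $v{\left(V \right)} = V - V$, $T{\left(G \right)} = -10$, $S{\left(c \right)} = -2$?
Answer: $-11$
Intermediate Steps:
$v{\left(V \right)} = 0$
$M{\left(H \right)} = - \frac{1}{2}$ ($M{\left(H \right)} = \frac{1}{-2} = - \frac{1}{2}$)
$t = - \frac{1}{2} \approx -0.5$
$T{\left(7 \right)} t - 16 = \left(-10\right) \left(- \frac{1}{2}\right) - 16 = 5 - 16 = -11$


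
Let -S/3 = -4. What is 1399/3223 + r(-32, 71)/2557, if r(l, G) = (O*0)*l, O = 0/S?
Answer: 1399/3223 ≈ 0.43407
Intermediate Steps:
S = 12 (S = -3*(-4) = 12)
O = 0 (O = 0/12 = 0*(1/12) = 0)
r(l, G) = 0 (r(l, G) = (0*0)*l = 0*l = 0)
1399/3223 + r(-32, 71)/2557 = 1399/3223 + 0/2557 = 1399*(1/3223) + 0*(1/2557) = 1399/3223 + 0 = 1399/3223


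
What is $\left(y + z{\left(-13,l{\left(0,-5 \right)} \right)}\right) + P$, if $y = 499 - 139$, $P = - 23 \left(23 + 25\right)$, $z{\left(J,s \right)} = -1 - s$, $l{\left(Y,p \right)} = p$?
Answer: $-740$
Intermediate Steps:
$P = -1104$ ($P = \left(-23\right) 48 = -1104$)
$y = 360$ ($y = 499 - 139 = 360$)
$\left(y + z{\left(-13,l{\left(0,-5 \right)} \right)}\right) + P = \left(360 - -4\right) - 1104 = \left(360 + \left(-1 + 5\right)\right) - 1104 = \left(360 + 4\right) - 1104 = 364 - 1104 = -740$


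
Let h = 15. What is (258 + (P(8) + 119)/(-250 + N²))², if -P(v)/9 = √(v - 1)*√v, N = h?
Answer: 40086097/625 + 227916*√14/625 ≈ 65502.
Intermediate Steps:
N = 15
P(v) = -9*√v*√(-1 + v) (P(v) = -9*√(v - 1)*√v = -9*√(-1 + v)*√v = -9*√v*√(-1 + v))
(258 + (P(8) + 119)/(-250 + N²))² = (258 + (-9*√8*√(-1 + 8) + 119)/(-250 + 15²))² = (258 + (-9*2*√2*√7 + 119)/(-250 + 225))² = (258 + (-18*√14 + 119)/(-25))² = (258 + (119 - 18*√14)*(-1/25))² = (258 + (-119/25 + 18*√14/25))² = (6331/25 + 18*√14/25)²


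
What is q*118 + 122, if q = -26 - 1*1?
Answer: -3064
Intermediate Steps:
q = -27 (q = -26 - 1 = -27)
q*118 + 122 = -27*118 + 122 = -3186 + 122 = -3064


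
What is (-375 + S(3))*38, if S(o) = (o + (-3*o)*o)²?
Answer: 7638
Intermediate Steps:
S(o) = (o - 3*o²)²
(-375 + S(3))*38 = (-375 + 3²*(-1 + 3*3)²)*38 = (-375 + 9*(-1 + 9)²)*38 = (-375 + 9*8²)*38 = (-375 + 9*64)*38 = (-375 + 576)*38 = 201*38 = 7638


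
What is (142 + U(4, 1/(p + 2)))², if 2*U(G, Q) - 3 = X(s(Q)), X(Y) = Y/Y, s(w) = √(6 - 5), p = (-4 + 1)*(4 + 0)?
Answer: 20736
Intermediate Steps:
p = -12 (p = -3*4 = -12)
s(w) = 1 (s(w) = √1 = 1)
X(Y) = 1
U(G, Q) = 2 (U(G, Q) = 3/2 + (½)*1 = 3/2 + ½ = 2)
(142 + U(4, 1/(p + 2)))² = (142 + 2)² = 144² = 20736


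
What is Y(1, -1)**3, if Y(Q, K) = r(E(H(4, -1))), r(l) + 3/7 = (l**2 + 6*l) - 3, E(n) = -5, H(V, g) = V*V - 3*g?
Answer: -205379/343 ≈ -598.77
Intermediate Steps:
H(V, g) = V**2 - 3*g
r(l) = -24/7 + l**2 + 6*l (r(l) = -3/7 + ((l**2 + 6*l) - 3) = -3/7 + (-3 + l**2 + 6*l) = -24/7 + l**2 + 6*l)
Y(Q, K) = -59/7 (Y(Q, K) = -24/7 + (-5)**2 + 6*(-5) = -24/7 + 25 - 30 = -59/7)
Y(1, -1)**3 = (-59/7)**3 = -205379/343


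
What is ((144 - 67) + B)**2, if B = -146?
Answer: 4761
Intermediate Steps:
((144 - 67) + B)**2 = ((144 - 67) - 146)**2 = (77 - 146)**2 = (-69)**2 = 4761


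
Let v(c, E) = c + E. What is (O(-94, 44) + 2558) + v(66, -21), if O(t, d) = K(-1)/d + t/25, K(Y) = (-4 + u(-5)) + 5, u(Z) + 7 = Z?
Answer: 259899/100 ≈ 2599.0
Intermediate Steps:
u(Z) = -7 + Z
K(Y) = -11 (K(Y) = (-4 + (-7 - 5)) + 5 = (-4 - 12) + 5 = -16 + 5 = -11)
v(c, E) = E + c
O(t, d) = -11/d + t/25
(O(-94, 44) + 2558) + v(66, -21) = ((-11/44 + (1/25)*(-94)) + 2558) + (-21 + 66) = ((-11*1/44 - 94/25) + 2558) + 45 = ((-¼ - 94/25) + 2558) + 45 = (-401/100 + 2558) + 45 = 255399/100 + 45 = 259899/100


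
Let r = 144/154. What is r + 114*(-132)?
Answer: -1158624/77 ≈ -15047.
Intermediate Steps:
r = 72/77 (r = 144*(1/154) = 72/77 ≈ 0.93507)
r + 114*(-132) = 72/77 + 114*(-132) = 72/77 - 15048 = -1158624/77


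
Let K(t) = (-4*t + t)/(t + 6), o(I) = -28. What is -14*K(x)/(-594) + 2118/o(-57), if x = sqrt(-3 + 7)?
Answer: -209731/2772 ≈ -75.661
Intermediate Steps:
x = 2 (x = sqrt(4) = 2)
K(t) = -3*t/(6 + t) (K(t) = (-3*t)/(6 + t) = -3*t/(6 + t))
-14*K(x)/(-594) + 2118/o(-57) = -(-42)*2/(6 + 2)/(-594) + 2118/(-28) = -(-42)*2/8*(-1/594) + 2118*(-1/28) = -(-42)*2/8*(-1/594) - 1059/14 = -14*(-3/4)*(-1/594) - 1059/14 = (21/2)*(-1/594) - 1059/14 = -7/396 - 1059/14 = -209731/2772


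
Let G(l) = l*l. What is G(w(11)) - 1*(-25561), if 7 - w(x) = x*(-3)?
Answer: 27161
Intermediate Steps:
w(x) = 7 + 3*x (w(x) = 7 - x*(-3) = 7 - (-3)*x = 7 + 3*x)
G(l) = l²
G(w(11)) - 1*(-25561) = (7 + 3*11)² - 1*(-25561) = (7 + 33)² + 25561 = 40² + 25561 = 1600 + 25561 = 27161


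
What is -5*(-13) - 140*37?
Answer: -5115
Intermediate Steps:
-5*(-13) - 140*37 = 65 - 5180 = -5115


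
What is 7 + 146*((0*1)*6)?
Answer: 7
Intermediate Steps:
7 + 146*((0*1)*6) = 7 + 146*(0*6) = 7 + 146*0 = 7 + 0 = 7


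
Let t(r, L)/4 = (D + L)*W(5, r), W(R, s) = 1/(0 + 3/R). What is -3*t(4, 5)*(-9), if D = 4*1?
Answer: 1620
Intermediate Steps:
W(R, s) = R/3 (W(R, s) = 1/(3/R) = R/3)
D = 4
t(r, L) = 80/3 + 20*L/3 (t(r, L) = 4*((4 + L)*((1/3)*5)) = 4*((4 + L)*(5/3)) = 4*(20/3 + 5*L/3) = 80/3 + 20*L/3)
-3*t(4, 5)*(-9) = -3*(80/3 + (20/3)*5)*(-9) = -3*(80/3 + 100/3)*(-9) = -3*60*(-9) = -180*(-9) = 1620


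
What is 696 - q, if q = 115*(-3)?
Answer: 1041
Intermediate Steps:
q = -345
696 - q = 696 - 1*(-345) = 696 + 345 = 1041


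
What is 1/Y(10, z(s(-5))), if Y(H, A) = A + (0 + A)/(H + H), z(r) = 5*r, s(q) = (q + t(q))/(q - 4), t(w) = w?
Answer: 6/35 ≈ 0.17143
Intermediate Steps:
s(q) = 2*q/(-4 + q) (s(q) = (q + q)/(q - 4) = (2*q)/(-4 + q) = 2*q/(-4 + q))
Y(H, A) = A + A/(2*H) (Y(H, A) = A + A/((2*H)) = A + A*(1/(2*H)) = A + A/(2*H))
1/Y(10, z(s(-5))) = 1/(5*(2*(-5)/(-4 - 5)) + (½)*(5*(2*(-5)/(-4 - 5)))/10) = 1/(5*(2*(-5)/(-9)) + (½)*(5*(2*(-5)/(-9)))*(⅒)) = 1/(5*(2*(-5)*(-⅑)) + (½)*(5*(2*(-5)*(-⅑)))*(⅒)) = 1/(5*(10/9) + (½)*(5*(10/9))*(⅒)) = 1/(50/9 + (½)*(50/9)*(⅒)) = 1/(50/9 + 5/18) = 1/(35/6) = 6/35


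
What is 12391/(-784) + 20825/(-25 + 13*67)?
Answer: 2922007/331632 ≈ 8.8110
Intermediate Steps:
12391/(-784) + 20825/(-25 + 13*67) = 12391*(-1/784) + 20825/(-25 + 871) = -12391/784 + 20825/846 = 2922007/331632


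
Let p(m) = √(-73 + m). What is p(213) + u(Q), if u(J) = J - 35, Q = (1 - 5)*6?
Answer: -59 + 2*√35 ≈ -47.168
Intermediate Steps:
Q = -24 (Q = -4*6 = -24)
u(J) = -35 + J
p(213) + u(Q) = √(-73 + 213) + (-35 - 24) = √140 - 59 = 2*√35 - 59 = -59 + 2*√35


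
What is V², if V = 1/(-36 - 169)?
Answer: 1/42025 ≈ 2.3795e-5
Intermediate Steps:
V = -1/205 (V = 1/(-205) = -1/205 ≈ -0.0048781)
V² = (-1/205)² = 1/42025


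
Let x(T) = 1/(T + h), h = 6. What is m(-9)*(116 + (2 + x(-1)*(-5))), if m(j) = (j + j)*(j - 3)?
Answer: 25272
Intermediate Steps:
x(T) = 1/(6 + T) (x(T) = 1/(T + 6) = 1/(6 + T))
m(j) = 2*j*(-3 + j) (m(j) = (2*j)*(-3 + j) = 2*j*(-3 + j))
m(-9)*(116 + (2 + x(-1)*(-5))) = (2*(-9)*(-3 - 9))*(116 + (2 - 5/(6 - 1))) = (2*(-9)*(-12))*(116 + (2 - 5/5)) = 216*(116 + (2 + (1/5)*(-5))) = 216*(116 + (2 - 1)) = 216*(116 + 1) = 216*117 = 25272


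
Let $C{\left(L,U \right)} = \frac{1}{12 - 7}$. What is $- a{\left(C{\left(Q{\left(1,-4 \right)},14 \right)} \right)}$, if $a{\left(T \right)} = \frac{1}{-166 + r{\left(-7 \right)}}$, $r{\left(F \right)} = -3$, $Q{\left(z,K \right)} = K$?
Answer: $\frac{1}{169} \approx 0.0059172$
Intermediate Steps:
$C{\left(L,U \right)} = \frac{1}{5}$
$a{\left(T \right)} = - \frac{1}{169}$ ($a{\left(T \right)} = \frac{1}{-166 - 3} = \frac{1}{-169} = - \frac{1}{169}$)
$- a{\left(C{\left(Q{\left(1,-4 \right)},14 \right)} \right)} = \left(-1\right) \left(- \frac{1}{169}\right) = \frac{1}{169}$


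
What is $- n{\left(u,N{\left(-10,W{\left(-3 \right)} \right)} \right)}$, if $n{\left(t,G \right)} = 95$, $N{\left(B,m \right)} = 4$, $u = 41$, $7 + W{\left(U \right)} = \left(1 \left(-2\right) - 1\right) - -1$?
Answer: $-95$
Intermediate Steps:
$W{\left(U \right)} = -9$ ($W{\left(U \right)} = -7 + \left(\left(1 \left(-2\right) - 1\right) - -1\right) = -7 + \left(\left(-2 - 1\right) + 1\right) = -7 + \left(-3 + 1\right) = -7 - 2 = -9$)
$- n{\left(u,N{\left(-10,W{\left(-3 \right)} \right)} \right)} = \left(-1\right) 95 = -95$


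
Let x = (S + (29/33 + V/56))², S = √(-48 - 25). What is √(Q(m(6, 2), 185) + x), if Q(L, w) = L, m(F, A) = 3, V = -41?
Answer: √(-238983839 + 1001616*I*√73)/1848 ≈ 0.14975 + 8.3667*I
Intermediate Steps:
S = I*√73 (S = √(-73) = I*√73 ≈ 8.544*I)
x = (271/1848 + I*√73)² (x = (I*√73 + (29/33 - 41/56))² = (I*√73 + 271/1848)² = (271/1848 + I*√73)² ≈ -72.979 + 2.5059*I)
√(Q(m(6, 2), 185) + x) = √(3 + (-249229151/3415104 + 271*I*√73/924)) = √(-238983839/3415104 + 271*I*√73/924)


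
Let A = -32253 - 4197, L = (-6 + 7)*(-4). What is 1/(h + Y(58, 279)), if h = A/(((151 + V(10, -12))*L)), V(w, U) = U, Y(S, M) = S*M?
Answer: 278/4516821 ≈ 6.1548e-5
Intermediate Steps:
L = -4 (L = 1*(-4) = -4)
Y(S, M) = M*S
A = -36450
h = 18225/278 (h = -36450*(-1/(4*(151 - 12))) = -36450/(139*(-4)) = -36450/(-556) = -36450*(-1/556) = 18225/278 ≈ 65.557)
1/(h + Y(58, 279)) = 1/(18225/278 + 279*58) = 1/(18225/278 + 16182) = 1/(4516821/278) = 278/4516821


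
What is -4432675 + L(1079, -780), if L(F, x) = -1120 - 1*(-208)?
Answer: -4433587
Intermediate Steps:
L(F, x) = -912 (L(F, x) = -1120 + 208 = -912)
-4432675 + L(1079, -780) = -4432675 - 912 = -4433587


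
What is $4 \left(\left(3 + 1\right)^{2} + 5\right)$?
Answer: $84$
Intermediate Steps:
$4 \left(\left(3 + 1\right)^{2} + 5\right) = 4 \left(4^{2} + 5\right) = 4 \left(16 + 5\right) = 4 \cdot 21 = 84$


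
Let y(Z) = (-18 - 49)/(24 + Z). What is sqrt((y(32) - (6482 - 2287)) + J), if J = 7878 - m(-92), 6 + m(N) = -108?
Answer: sqrt(2975910)/28 ≈ 61.610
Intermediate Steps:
m(N) = -114 (m(N) = -6 - 108 = -114)
y(Z) = -67/(24 + Z)
J = 7992 (J = 7878 - 1*(-114) = 7878 + 114 = 7992)
sqrt((y(32) - (6482 - 2287)) + J) = sqrt((-67/(24 + 32) - (6482 - 2287)) + 7992) = sqrt((-67/56 - 1*4195) + 7992) = sqrt((-67*1/56 - 4195) + 7992) = sqrt((-67/56 - 4195) + 7992) = sqrt(-234987/56 + 7992) = sqrt(212565/56) = sqrt(2975910)/28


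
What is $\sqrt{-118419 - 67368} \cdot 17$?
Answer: $51 i \sqrt{20643} \approx 7327.5 i$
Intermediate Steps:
$\sqrt{-118419 - 67368} \cdot 17 = \sqrt{-185787} \cdot 17 = 3 i \sqrt{20643} \cdot 17 = 51 i \sqrt{20643}$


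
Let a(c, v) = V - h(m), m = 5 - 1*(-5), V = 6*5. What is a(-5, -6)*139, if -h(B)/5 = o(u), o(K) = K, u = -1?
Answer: 3475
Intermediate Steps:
V = 30
m = 10 (m = 5 + 5 = 10)
h(B) = 5 (h(B) = -5*(-1) = 5)
a(c, v) = 25 (a(c, v) = 30 - 1*5 = 30 - 5 = 25)
a(-5, -6)*139 = 25*139 = 3475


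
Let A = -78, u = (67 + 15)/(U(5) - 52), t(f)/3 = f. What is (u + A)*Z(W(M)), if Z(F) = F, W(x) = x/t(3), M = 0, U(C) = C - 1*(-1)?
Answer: 0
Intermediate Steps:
t(f) = 3*f
U(C) = 1 + C (U(C) = C + 1 = 1 + C)
W(x) = x/9 (W(x) = x/((3*3)) = x/9)
u = -41/23 (u = (67 + 15)/((1 + 5) - 52) = 82/(6 - 52) = 82/(-46) = 82*(-1/46) = -41/23 ≈ -1.7826)
(u + A)*Z(W(M)) = (-41/23 - 78)*((⅑)*0) = -1835/23*0 = 0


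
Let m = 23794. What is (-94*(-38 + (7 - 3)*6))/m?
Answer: 658/11897 ≈ 0.055308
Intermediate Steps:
(-94*(-38 + (7 - 3)*6))/m = -94*(-38 + (7 - 3)*6)/23794 = -94*(-38 + 4*6)*(1/23794) = -94*(-38 + 24)*(1/23794) = -94*(-14)*(1/23794) = 1316*(1/23794) = 658/11897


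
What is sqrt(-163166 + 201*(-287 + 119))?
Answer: I*sqrt(196934) ≈ 443.77*I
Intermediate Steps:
sqrt(-163166 + 201*(-287 + 119)) = sqrt(-163166 + 201*(-168)) = sqrt(-163166 - 33768) = sqrt(-196934) = I*sqrt(196934)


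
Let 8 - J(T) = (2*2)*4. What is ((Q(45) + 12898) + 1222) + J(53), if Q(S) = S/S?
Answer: 14113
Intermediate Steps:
Q(S) = 1
J(T) = -8 (J(T) = 8 - 2*2*4 = 8 - 4*4 = 8 - 1*16 = 8 - 16 = -8)
((Q(45) + 12898) + 1222) + J(53) = ((1 + 12898) + 1222) - 8 = (12899 + 1222) - 8 = 14121 - 8 = 14113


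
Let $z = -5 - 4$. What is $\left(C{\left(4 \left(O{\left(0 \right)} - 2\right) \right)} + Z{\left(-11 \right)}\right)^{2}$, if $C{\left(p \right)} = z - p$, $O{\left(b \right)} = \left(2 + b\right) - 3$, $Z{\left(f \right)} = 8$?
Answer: $121$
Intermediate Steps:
$z = -9$
$O{\left(b \right)} = -1 + b$
$C{\left(p \right)} = -9 - p$
$\left(C{\left(4 \left(O{\left(0 \right)} - 2\right) \right)} + Z{\left(-11 \right)}\right)^{2} = \left(\left(-9 - 4 \left(\left(-1 + 0\right) - 2\right)\right) + 8\right)^{2} = \left(\left(-9 - 4 \left(-1 - 2\right)\right) + 8\right)^{2} = \left(\left(-9 - 4 \left(-3\right)\right) + 8\right)^{2} = \left(\left(-9 - -12\right) + 8\right)^{2} = \left(\left(-9 + 12\right) + 8\right)^{2} = \left(3 + 8\right)^{2} = 11^{2} = 121$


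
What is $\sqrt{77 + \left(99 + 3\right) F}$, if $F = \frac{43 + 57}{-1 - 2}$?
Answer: $i \sqrt{3323} \approx 57.645 i$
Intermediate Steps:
$F = - \frac{100}{3}$ ($F = \frac{100}{-3} = 100 \left(- \frac{1}{3}\right) = - \frac{100}{3} \approx -33.333$)
$\sqrt{77 + \left(99 + 3\right) F} = \sqrt{77 + \left(99 + 3\right) \left(- \frac{100}{3}\right)} = \sqrt{77 + 102 \left(- \frac{100}{3}\right)} = \sqrt{77 - 3400} = \sqrt{-3323} = i \sqrt{3323}$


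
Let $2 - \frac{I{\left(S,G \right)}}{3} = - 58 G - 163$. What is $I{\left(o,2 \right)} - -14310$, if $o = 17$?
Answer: $15153$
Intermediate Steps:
$I{\left(S,G \right)} = 495 + 174 G$ ($I{\left(S,G \right)} = 6 - 3 \left(- 58 G - 163\right) = 6 - 3 \left(-163 - 58 G\right) = 6 + \left(489 + 174 G\right) = 495 + 174 G$)
$I{\left(o,2 \right)} - -14310 = \left(495 + 174 \cdot 2\right) - -14310 = \left(495 + 348\right) + 14310 = 843 + 14310 = 15153$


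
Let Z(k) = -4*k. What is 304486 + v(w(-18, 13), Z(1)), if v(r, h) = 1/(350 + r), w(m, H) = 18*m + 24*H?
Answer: 102916269/338 ≈ 3.0449e+5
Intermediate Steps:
304486 + v(w(-18, 13), Z(1)) = 304486 + 1/(350 + (18*(-18) + 24*13)) = 304486 + 1/(350 + (-324 + 312)) = 304486 + 1/(350 - 12) = 304486 + 1/338 = 102916269/338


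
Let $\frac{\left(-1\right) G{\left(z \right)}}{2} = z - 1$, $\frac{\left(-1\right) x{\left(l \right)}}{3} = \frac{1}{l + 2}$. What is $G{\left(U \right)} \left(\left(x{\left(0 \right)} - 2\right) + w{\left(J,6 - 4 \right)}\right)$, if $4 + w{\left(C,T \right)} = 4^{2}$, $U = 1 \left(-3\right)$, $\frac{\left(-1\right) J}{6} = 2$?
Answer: $68$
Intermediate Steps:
$J = -12$ ($J = \left(-6\right) 2 = -12$)
$x{\left(l \right)} = - \frac{3}{2 + l}$ ($x{\left(l \right)} = - \frac{3}{l + 2} = - \frac{3}{2 + l}$)
$U = -3$
$w{\left(C,T \right)} = 12$ ($w{\left(C,T \right)} = -4 + 4^{2} = -4 + 16 = 12$)
$G{\left(z \right)} = 2 - 2 z$ ($G{\left(z \right)} = - 2 \left(z - 1\right) = - 2 \left(-1 + z\right) = 2 - 2 z$)
$G{\left(U \right)} \left(\left(x{\left(0 \right)} - 2\right) + w{\left(J,6 - 4 \right)}\right) = \left(2 - -6\right) \left(\left(- \frac{3}{2 + 0} - 2\right) + 12\right) = \left(2 + 6\right) \left(\left(- \frac{3}{2} - 2\right) + 12\right) = 8 \left(\left(\left(-3\right) \frac{1}{2} - 2\right) + 12\right) = 8 \left(\left(- \frac{3}{2} - 2\right) + 12\right) = 8 \left(- \frac{7}{2} + 12\right) = 8 \cdot \frac{17}{2} = 68$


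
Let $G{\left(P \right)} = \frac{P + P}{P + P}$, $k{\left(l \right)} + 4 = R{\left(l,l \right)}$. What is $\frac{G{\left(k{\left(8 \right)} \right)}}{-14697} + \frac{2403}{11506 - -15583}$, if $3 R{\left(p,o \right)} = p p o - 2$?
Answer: $\frac{35289802}{398127033} \approx 0.088639$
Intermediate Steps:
$R{\left(p,o \right)} = - \frac{2}{3} + \frac{o p^{2}}{3}$ ($R{\left(p,o \right)} = \frac{p p o - 2}{3} = \frac{p^{2} o - 2}{3} = \frac{o p^{2} - 2}{3} = \frac{-2 + o p^{2}}{3} = - \frac{2}{3} + \frac{o p^{2}}{3}$)
$k{\left(l \right)} = - \frac{14}{3} + \frac{l^{3}}{3}$ ($k{\left(l \right)} = -4 + \left(- \frac{2}{3} + \frac{l l^{2}}{3}\right) = -4 + \left(- \frac{2}{3} + \frac{l^{3}}{3}\right) = - \frac{14}{3} + \frac{l^{3}}{3}$)
$G{\left(P \right)} = 1$ ($G{\left(P \right)} = \frac{2 P}{2 P} = 2 P \frac{1}{2 P} = 1$)
$\frac{G{\left(k{\left(8 \right)} \right)}}{-14697} + \frac{2403}{11506 - -15583} = 1 \frac{1}{-14697} + \frac{2403}{11506 - -15583} = 1 \left(- \frac{1}{14697}\right) + \frac{2403}{11506 + 15583} = - \frac{1}{14697} + \frac{2403}{27089} = \frac{35289802}{398127033}$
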